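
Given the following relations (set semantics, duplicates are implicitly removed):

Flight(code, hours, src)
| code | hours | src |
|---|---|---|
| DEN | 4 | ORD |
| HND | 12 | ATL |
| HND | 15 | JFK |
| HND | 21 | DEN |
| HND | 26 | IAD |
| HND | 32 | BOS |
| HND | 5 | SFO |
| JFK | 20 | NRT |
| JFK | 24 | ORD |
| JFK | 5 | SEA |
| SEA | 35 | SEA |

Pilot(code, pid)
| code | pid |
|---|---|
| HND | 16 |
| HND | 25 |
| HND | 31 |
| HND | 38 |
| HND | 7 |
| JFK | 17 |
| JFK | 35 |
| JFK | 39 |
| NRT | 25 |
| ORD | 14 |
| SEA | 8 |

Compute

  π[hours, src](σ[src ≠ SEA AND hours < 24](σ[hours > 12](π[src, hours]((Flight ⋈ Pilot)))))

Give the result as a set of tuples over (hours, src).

{(15, JFK), (20, NRT), (21, DEN)}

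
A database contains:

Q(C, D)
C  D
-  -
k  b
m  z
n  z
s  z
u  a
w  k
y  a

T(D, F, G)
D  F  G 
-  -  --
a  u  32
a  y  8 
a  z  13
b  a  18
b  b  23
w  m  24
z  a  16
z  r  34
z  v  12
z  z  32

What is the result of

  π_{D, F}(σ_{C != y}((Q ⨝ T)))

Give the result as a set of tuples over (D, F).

{(a, u), (a, y), (a, z), (b, a), (b, b), (z, a), (z, r), (z, v), (z, z)}

Natural join on D: {(k, b, a, 18), (k, b, b, 23), (m, z, a, 16), (m, z, r, 34), (m, z, v, 12), (m, z, z, 32), (n, z, a, 16), (n, z, r, 34), (n, z, v, 12), (n, z, z, 32), (s, z, a, 16), (s, z, r, 34), (s, z, v, 12), (s, z, z, 32), (u, a, u, 32), (u, a, y, 8), (u, a, z, 13), (y, a, u, 32), (y, a, y, 8), (y, a, z, 13)}
Apply σ_{C != y}; surviving tuples: {(k, b, a, 18), (k, b, b, 23), (m, z, a, 16), (m, z, r, 34), (m, z, v, 12), (m, z, z, 32), (n, z, a, 16), (n, z, r, 34), (n, z, v, 12), (n, z, z, 32), (s, z, a, 16), (s, z, r, 34), (s, z, v, 12), (s, z, z, 32), (u, a, u, 32), (u, a, y, 8), (u, a, z, 13)}
Projecting to D, F (8 duplicate(s) eliminated): {(a, u), (a, y), (a, z), (b, a), (b, b), (z, a), (z, r), (z, v), (z, z)}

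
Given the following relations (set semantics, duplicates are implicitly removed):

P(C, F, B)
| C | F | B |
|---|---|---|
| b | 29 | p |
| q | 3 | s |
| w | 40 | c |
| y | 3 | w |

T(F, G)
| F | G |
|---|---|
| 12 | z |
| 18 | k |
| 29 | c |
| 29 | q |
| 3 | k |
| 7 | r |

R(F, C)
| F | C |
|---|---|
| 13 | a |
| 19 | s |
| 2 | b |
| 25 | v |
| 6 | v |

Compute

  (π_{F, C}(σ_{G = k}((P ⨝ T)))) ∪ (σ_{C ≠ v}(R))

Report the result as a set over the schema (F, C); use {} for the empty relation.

{(13, a), (19, s), (2, b), (3, q), (3, y)}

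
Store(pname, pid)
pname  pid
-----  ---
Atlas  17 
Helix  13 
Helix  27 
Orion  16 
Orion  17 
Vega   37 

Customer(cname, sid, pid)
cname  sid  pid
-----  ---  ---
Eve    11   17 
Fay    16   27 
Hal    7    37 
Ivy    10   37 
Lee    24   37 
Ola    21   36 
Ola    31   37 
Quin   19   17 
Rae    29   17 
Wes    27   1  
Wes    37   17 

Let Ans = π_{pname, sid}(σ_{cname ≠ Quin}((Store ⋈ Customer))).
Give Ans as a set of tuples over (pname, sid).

Store ⋈ Customer (natural join on pid): {(Atlas, 17, Eve, 11), (Atlas, 17, Quin, 19), (Atlas, 17, Rae, 29), (Atlas, 17, Wes, 37), (Helix, 27, Fay, 16), (Orion, 17, Eve, 11), (Orion, 17, Quin, 19), (Orion, 17, Rae, 29), (Orion, 17, Wes, 37), (Vega, 37, Hal, 7), (Vega, 37, Ivy, 10), (Vega, 37, Lee, 24), (Vega, 37, Ola, 31)}
Apply σ_{cname ≠ Quin}; surviving tuples: {(Atlas, 17, Eve, 11), (Atlas, 17, Rae, 29), (Atlas, 17, Wes, 37), (Helix, 27, Fay, 16), (Orion, 17, Eve, 11), (Orion, 17, Rae, 29), (Orion, 17, Wes, 37), (Vega, 37, Hal, 7), (Vega, 37, Ivy, 10), (Vega, 37, Lee, 24), (Vega, 37, Ola, 31)}
π_{pname, sid} gives {(Atlas, 11), (Atlas, 29), (Atlas, 37), (Helix, 16), (Orion, 11), (Orion, 29), (Orion, 37), (Vega, 10), (Vega, 24), (Vega, 31), (Vega, 7)}.

{(Atlas, 11), (Atlas, 29), (Atlas, 37), (Helix, 16), (Orion, 11), (Orion, 29), (Orion, 37), (Vega, 10), (Vega, 24), (Vega, 31), (Vega, 7)}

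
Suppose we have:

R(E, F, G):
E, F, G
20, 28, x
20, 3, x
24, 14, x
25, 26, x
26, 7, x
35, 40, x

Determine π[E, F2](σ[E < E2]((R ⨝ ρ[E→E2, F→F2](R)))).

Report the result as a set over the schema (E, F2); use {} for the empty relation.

{(20, 14), (20, 26), (20, 40), (20, 7), (24, 26), (24, 40), (24, 7), (25, 40), (25, 7), (26, 40)}

ρ[E→E2, F→F2]: schema becomes (E2, F2, G); tuples unchanged.
R ⋈ ρ[E→E2, F→F2](R) (natural join on G): {(20, 28, x, 20, 28), (20, 28, x, 20, 3), (20, 28, x, 24, 14), (20, 28, x, 25, 26), (20, 28, x, 26, 7), (20, 28, x, 35, 40), (20, 3, x, 20, 28), (20, 3, x, 20, 3), (20, 3, x, 24, 14), (20, 3, x, 25, 26), (20, 3, x, 26, 7), (20, 3, x, 35, 40), (24, 14, x, 20, 28), (24, 14, x, 20, 3), (24, 14, x, 24, 14), (24, 14, x, 25, 26), (24, 14, x, 26, 7), (24, 14, x, 35, 40), (25, 26, x, 20, 28), (25, 26, x, 20, 3), (25, 26, x, 24, 14), (25, 26, x, 25, 26), (25, 26, x, 26, 7), (25, 26, x, 35, 40), (26, 7, x, 20, 28), (26, 7, x, 20, 3), (26, 7, x, 24, 14), (26, 7, x, 25, 26), (26, 7, x, 26, 7), (26, 7, x, 35, 40), (35, 40, x, 20, 28), (35, 40, x, 20, 3), (35, 40, x, 24, 14), (35, 40, x, 25, 26), (35, 40, x, 26, 7), (35, 40, x, 35, 40)}
Apply σ_{E < E2}; surviving tuples: {(20, 28, x, 24, 14), (20, 28, x, 25, 26), (20, 28, x, 26, 7), (20, 28, x, 35, 40), (20, 3, x, 24, 14), (20, 3, x, 25, 26), (20, 3, x, 26, 7), (20, 3, x, 35, 40), (24, 14, x, 25, 26), (24, 14, x, 26, 7), (24, 14, x, 35, 40), (25, 26, x, 26, 7), (25, 26, x, 35, 40), (26, 7, x, 35, 40)}
Keep only column(s) E, F2 (4 duplicate(s) eliminated): {(20, 14), (20, 26), (20, 40), (20, 7), (24, 26), (24, 40), (24, 7), (25, 40), (25, 7), (26, 40)}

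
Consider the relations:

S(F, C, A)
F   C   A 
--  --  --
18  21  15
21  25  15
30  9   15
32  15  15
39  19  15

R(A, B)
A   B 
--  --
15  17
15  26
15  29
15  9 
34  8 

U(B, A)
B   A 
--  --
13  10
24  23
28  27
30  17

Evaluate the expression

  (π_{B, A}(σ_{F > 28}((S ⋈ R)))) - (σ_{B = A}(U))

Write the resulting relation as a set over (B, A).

S ⋈ R (natural join on A): {(18, 21, 15, 17), (18, 21, 15, 26), (18, 21, 15, 29), (18, 21, 15, 9), (21, 25, 15, 17), (21, 25, 15, 26), (21, 25, 15, 29), (21, 25, 15, 9), (30, 9, 15, 17), (30, 9, 15, 26), (30, 9, 15, 29), (30, 9, 15, 9), (32, 15, 15, 17), (32, 15, 15, 26), (32, 15, 15, 29), (32, 15, 15, 9), (39, 19, 15, 17), (39, 19, 15, 26), (39, 19, 15, 29), (39, 19, 15, 9)}
Filtering on F > 28 leaves {(30, 9, 15, 17), (30, 9, 15, 26), (30, 9, 15, 29), (30, 9, 15, 9), (32, 15, 15, 17), (32, 15, 15, 26), (32, 15, 15, 29), (32, 15, 15, 9), (39, 19, 15, 17), (39, 19, 15, 26), (39, 19, 15, 29), (39, 19, 15, 9)}.
π_{B, A} gives {(17, 15), (26, 15), (29, 15), (9, 15)} (8 duplicate(s) eliminated).
Filtering on B = A leaves {}.
Difference: {(17, 15), (26, 15), (29, 15), (9, 15)} with {} → {(17, 15), (26, 15), (29, 15), (9, 15)}

{(17, 15), (26, 15), (29, 15), (9, 15)}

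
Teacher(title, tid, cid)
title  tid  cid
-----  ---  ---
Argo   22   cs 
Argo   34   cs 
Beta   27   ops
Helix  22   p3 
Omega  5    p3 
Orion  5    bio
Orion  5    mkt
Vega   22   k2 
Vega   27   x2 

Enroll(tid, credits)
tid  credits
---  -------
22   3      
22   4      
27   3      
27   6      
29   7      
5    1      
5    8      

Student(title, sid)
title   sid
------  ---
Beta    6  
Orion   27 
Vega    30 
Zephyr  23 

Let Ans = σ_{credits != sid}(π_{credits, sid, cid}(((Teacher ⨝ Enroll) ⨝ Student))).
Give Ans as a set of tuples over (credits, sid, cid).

{(1, 27, bio), (1, 27, mkt), (3, 30, k2), (3, 30, x2), (3, 6, ops), (4, 30, k2), (6, 30, x2), (8, 27, bio), (8, 27, mkt)}

Joining Teacher and Enroll on tid yields {(Argo, 22, cs, 3), (Argo, 22, cs, 4), (Beta, 27, ops, 3), (Beta, 27, ops, 6), (Helix, 22, p3, 3), (Helix, 22, p3, 4), (Omega, 5, p3, 1), (Omega, 5, p3, 8), (Orion, 5, bio, 1), (Orion, 5, bio, 8), (Orion, 5, mkt, 1), (Orion, 5, mkt, 8), (Vega, 22, k2, 3), (Vega, 22, k2, 4), (Vega, 27, x2, 3), (Vega, 27, x2, 6)}.
Joining (Teacher ⨝ Enroll) and Student on title yields {(Beta, 27, ops, 3, 6), (Beta, 27, ops, 6, 6), (Orion, 5, bio, 1, 27), (Orion, 5, bio, 8, 27), (Orion, 5, mkt, 1, 27), (Orion, 5, mkt, 8, 27), (Vega, 22, k2, 3, 30), (Vega, 22, k2, 4, 30), (Vega, 27, x2, 3, 30), (Vega, 27, x2, 6, 30)}.
Keep only column(s) credits, sid, cid: {(1, 27, bio), (1, 27, mkt), (3, 30, k2), (3, 30, x2), (3, 6, ops), (4, 30, k2), (6, 30, x2), (6, 6, ops), (8, 27, bio), (8, 27, mkt)}
Selection credits != sid: {(1, 27, bio), (1, 27, mkt), (3, 30, k2), (3, 30, x2), (3, 6, ops), (4, 30, k2), (6, 30, x2), (8, 27, bio), (8, 27, mkt)}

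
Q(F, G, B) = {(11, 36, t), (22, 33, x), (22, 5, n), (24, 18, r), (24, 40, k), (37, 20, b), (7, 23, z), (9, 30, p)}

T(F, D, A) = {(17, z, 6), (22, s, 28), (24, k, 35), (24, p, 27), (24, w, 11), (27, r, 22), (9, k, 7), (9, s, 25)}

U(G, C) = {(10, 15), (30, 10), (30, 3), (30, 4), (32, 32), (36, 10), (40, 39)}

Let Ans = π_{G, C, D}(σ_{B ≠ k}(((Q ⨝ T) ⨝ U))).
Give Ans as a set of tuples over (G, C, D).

{(30, 10, k), (30, 10, s), (30, 3, k), (30, 3, s), (30, 4, k), (30, 4, s)}

Natural join on F: {(22, 33, x, s, 28), (22, 5, n, s, 28), (24, 18, r, k, 35), (24, 18, r, p, 27), (24, 18, r, w, 11), (24, 40, k, k, 35), (24, 40, k, p, 27), (24, 40, k, w, 11), (9, 30, p, k, 7), (9, 30, p, s, 25)}
Natural join on G: {(24, 40, k, k, 35, 39), (24, 40, k, p, 27, 39), (24, 40, k, w, 11, 39), (9, 30, p, k, 7, 10), (9, 30, p, k, 7, 3), (9, 30, p, k, 7, 4), (9, 30, p, s, 25, 10), (9, 30, p, s, 25, 3), (9, 30, p, s, 25, 4)}
σ[B ≠ k]: keep tuples satisfying B ≠ k → {(9, 30, p, k, 7, 10), (9, 30, p, k, 7, 3), (9, 30, p, k, 7, 4), (9, 30, p, s, 25, 10), (9, 30, p, s, 25, 3), (9, 30, p, s, 25, 4)}
π_{G, C, D} gives {(30, 10, k), (30, 10, s), (30, 3, k), (30, 3, s), (30, 4, k), (30, 4, s)}.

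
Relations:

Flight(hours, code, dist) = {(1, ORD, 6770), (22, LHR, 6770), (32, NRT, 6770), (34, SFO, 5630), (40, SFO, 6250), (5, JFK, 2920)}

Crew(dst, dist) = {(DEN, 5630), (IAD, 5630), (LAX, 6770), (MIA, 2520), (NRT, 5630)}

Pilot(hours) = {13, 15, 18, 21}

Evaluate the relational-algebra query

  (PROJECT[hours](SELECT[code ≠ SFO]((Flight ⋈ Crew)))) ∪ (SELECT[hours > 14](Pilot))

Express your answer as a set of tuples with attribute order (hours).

Flight ⋈ Crew (natural join on dist): {(1, ORD, 6770, LAX), (22, LHR, 6770, LAX), (32, NRT, 6770, LAX), (34, SFO, 5630, DEN), (34, SFO, 5630, IAD), (34, SFO, 5630, NRT)}
Selection code ≠ SFO: {(1, ORD, 6770, LAX), (22, LHR, 6770, LAX), (32, NRT, 6770, LAX)}
Keep only column(s) hours: {1, 22, 32}
Selection hours > 14: {15, 18, 21}
Taking the union: {1, 15, 18, 21, 22, 32}

{1, 15, 18, 21, 22, 32}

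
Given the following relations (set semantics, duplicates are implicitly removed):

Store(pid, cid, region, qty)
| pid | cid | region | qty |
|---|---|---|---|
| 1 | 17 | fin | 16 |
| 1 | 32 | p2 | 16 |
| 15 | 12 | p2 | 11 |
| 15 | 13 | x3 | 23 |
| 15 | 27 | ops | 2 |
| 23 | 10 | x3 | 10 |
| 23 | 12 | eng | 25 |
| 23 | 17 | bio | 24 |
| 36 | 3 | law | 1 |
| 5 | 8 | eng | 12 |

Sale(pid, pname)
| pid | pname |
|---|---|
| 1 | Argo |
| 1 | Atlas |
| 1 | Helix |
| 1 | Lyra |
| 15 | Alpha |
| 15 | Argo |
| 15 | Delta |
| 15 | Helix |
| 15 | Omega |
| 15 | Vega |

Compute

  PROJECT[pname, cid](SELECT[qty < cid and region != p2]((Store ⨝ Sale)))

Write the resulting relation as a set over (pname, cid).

{(Alpha, 27), (Argo, 17), (Argo, 27), (Atlas, 17), (Delta, 27), (Helix, 17), (Helix, 27), (Lyra, 17), (Omega, 27), (Vega, 27)}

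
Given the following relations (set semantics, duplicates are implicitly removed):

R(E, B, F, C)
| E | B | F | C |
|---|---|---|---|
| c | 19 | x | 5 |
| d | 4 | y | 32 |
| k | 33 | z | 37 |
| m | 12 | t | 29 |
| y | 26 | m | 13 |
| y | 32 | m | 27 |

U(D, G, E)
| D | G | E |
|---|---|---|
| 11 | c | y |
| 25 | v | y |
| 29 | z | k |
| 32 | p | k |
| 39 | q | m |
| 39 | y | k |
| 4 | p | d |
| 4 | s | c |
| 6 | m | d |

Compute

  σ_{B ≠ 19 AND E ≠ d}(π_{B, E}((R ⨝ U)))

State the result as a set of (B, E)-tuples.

Joining R and U on E yields {(c, 19, x, 5, 4, s), (d, 4, y, 32, 4, p), (d, 4, y, 32, 6, m), (k, 33, z, 37, 29, z), (k, 33, z, 37, 32, p), (k, 33, z, 37, 39, y), (m, 12, t, 29, 39, q), (y, 26, m, 13, 11, c), (y, 26, m, 13, 25, v), (y, 32, m, 27, 11, c), (y, 32, m, 27, 25, v)}.
π[B, E]: project onto (B, E) (5 duplicate(s) eliminated) → {(12, m), (19, c), (26, y), (32, y), (33, k), (4, d)}
Filtering on B ≠ 19 AND E ≠ d leaves {(12, m), (26, y), (32, y), (33, k)}.

{(12, m), (26, y), (32, y), (33, k)}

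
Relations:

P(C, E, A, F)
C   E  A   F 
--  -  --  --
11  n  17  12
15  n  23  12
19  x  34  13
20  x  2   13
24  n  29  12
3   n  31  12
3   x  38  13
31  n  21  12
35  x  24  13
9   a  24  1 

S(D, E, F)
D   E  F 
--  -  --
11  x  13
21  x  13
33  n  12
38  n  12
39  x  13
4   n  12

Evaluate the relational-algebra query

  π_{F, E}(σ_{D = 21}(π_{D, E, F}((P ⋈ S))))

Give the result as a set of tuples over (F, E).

{(13, x)}

P ⋈ S (natural join on E, F): {(11, n, 17, 12, 33), (11, n, 17, 12, 38), (11, n, 17, 12, 4), (15, n, 23, 12, 33), (15, n, 23, 12, 38), (15, n, 23, 12, 4), (19, x, 34, 13, 11), (19, x, 34, 13, 21), (19, x, 34, 13, 39), (20, x, 2, 13, 11), (20, x, 2, 13, 21), (20, x, 2, 13, 39), (24, n, 29, 12, 33), (24, n, 29, 12, 38), (24, n, 29, 12, 4), (3, n, 31, 12, 33), (3, n, 31, 12, 38), (3, n, 31, 12, 4), (3, x, 38, 13, 11), (3, x, 38, 13, 21), (3, x, 38, 13, 39), (31, n, 21, 12, 33), (31, n, 21, 12, 38), (31, n, 21, 12, 4), (35, x, 24, 13, 11), (35, x, 24, 13, 21), (35, x, 24, 13, 39)}
Projecting to D, E, F (21 duplicate(s) eliminated): {(11, x, 13), (21, x, 13), (33, n, 12), (38, n, 12), (39, x, 13), (4, n, 12)}
σ[D = 21]: keep tuples satisfying D = 21 → {(21, x, 13)}
Projecting to F, E: {(13, x)}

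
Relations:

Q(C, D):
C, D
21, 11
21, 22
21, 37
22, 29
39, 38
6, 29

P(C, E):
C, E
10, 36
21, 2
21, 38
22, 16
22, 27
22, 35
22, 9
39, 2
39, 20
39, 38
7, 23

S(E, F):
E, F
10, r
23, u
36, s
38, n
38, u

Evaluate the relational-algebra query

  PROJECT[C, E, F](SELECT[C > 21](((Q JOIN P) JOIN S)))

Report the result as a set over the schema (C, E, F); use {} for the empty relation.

{(39, 38, n), (39, 38, u)}

Joining Q and P on C yields {(21, 11, 2), (21, 11, 38), (21, 22, 2), (21, 22, 38), (21, 37, 2), (21, 37, 38), (22, 29, 16), (22, 29, 27), (22, 29, 35), (22, 29, 9), (39, 38, 2), (39, 38, 20), (39, 38, 38)}.
Joining (Q JOIN P) and S on E yields {(21, 11, 38, n), (21, 11, 38, u), (21, 22, 38, n), (21, 22, 38, u), (21, 37, 38, n), (21, 37, 38, u), (39, 38, 38, n), (39, 38, 38, u)}.
Filtering on C > 21 leaves {(39, 38, 38, n), (39, 38, 38, u)}.
π_{C, E, F} gives {(39, 38, n), (39, 38, u)}.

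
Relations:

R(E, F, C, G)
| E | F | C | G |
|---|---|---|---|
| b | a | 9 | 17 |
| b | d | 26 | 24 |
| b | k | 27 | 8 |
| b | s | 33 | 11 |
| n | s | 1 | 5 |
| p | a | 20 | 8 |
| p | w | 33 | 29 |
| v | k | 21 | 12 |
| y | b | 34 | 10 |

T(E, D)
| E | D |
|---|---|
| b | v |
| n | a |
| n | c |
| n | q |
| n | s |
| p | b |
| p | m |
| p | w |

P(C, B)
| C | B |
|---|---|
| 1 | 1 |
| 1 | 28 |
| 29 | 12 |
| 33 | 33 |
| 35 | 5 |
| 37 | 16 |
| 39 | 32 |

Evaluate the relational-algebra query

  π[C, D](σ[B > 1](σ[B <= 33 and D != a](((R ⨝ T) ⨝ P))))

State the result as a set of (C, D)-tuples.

Natural join on E: {(b, a, 9, 17, v), (b, d, 26, 24, v), (b, k, 27, 8, v), (b, s, 33, 11, v), (n, s, 1, 5, a), (n, s, 1, 5, c), (n, s, 1, 5, q), (n, s, 1, 5, s), (p, a, 20, 8, b), (p, a, 20, 8, m), (p, a, 20, 8, w), (p, w, 33, 29, b), (p, w, 33, 29, m), (p, w, 33, 29, w)}
Natural join on C: {(b, s, 33, 11, v, 33), (n, s, 1, 5, a, 1), (n, s, 1, 5, a, 28), (n, s, 1, 5, c, 1), (n, s, 1, 5, c, 28), (n, s, 1, 5, q, 1), (n, s, 1, 5, q, 28), (n, s, 1, 5, s, 1), (n, s, 1, 5, s, 28), (p, w, 33, 29, b, 33), (p, w, 33, 29, m, 33), (p, w, 33, 29, w, 33)}
σ[B <= 33 and D != a]: keep tuples satisfying B <= 33 and D != a → {(b, s, 33, 11, v, 33), (n, s, 1, 5, c, 1), (n, s, 1, 5, c, 28), (n, s, 1, 5, q, 1), (n, s, 1, 5, q, 28), (n, s, 1, 5, s, 1), (n, s, 1, 5, s, 28), (p, w, 33, 29, b, 33), (p, w, 33, 29, m, 33), (p, w, 33, 29, w, 33)}
σ[B > 1]: keep tuples satisfying B > 1 → {(b, s, 33, 11, v, 33), (n, s, 1, 5, c, 28), (n, s, 1, 5, q, 28), (n, s, 1, 5, s, 28), (p, w, 33, 29, b, 33), (p, w, 33, 29, m, 33), (p, w, 33, 29, w, 33)}
π[C, D]: project onto (C, D) → {(1, c), (1, q), (1, s), (33, b), (33, m), (33, v), (33, w)}

{(1, c), (1, q), (1, s), (33, b), (33, m), (33, v), (33, w)}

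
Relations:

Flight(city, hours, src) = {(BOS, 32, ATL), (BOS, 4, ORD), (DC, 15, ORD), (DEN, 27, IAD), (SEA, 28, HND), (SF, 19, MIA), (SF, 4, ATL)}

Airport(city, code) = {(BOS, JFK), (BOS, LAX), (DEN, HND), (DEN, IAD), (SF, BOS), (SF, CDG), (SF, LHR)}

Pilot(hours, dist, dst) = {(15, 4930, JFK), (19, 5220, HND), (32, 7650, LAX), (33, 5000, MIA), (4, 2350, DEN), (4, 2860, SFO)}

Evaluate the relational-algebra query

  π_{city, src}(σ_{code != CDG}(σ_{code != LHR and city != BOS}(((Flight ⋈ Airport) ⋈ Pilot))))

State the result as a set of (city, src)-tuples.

{(SF, ATL), (SF, MIA)}

Joining Flight and Airport on city yields {(BOS, 32, ATL, JFK), (BOS, 32, ATL, LAX), (BOS, 4, ORD, JFK), (BOS, 4, ORD, LAX), (DEN, 27, IAD, HND), (DEN, 27, IAD, IAD), (SF, 19, MIA, BOS), (SF, 19, MIA, CDG), (SF, 19, MIA, LHR), (SF, 4, ATL, BOS), (SF, 4, ATL, CDG), (SF, 4, ATL, LHR)}.
Joining (Flight ⋈ Airport) and Pilot on hours yields {(BOS, 32, ATL, JFK, 7650, LAX), (BOS, 32, ATL, LAX, 7650, LAX), (BOS, 4, ORD, JFK, 2350, DEN), (BOS, 4, ORD, JFK, 2860, SFO), (BOS, 4, ORD, LAX, 2350, DEN), (BOS, 4, ORD, LAX, 2860, SFO), (SF, 19, MIA, BOS, 5220, HND), (SF, 19, MIA, CDG, 5220, HND), (SF, 19, MIA, LHR, 5220, HND), (SF, 4, ATL, BOS, 2350, DEN), (SF, 4, ATL, BOS, 2860, SFO), (SF, 4, ATL, CDG, 2350, DEN), (SF, 4, ATL, CDG, 2860, SFO), (SF, 4, ATL, LHR, 2350, DEN), (SF, 4, ATL, LHR, 2860, SFO)}.
Apply σ_{code != LHR and city != BOS}; surviving tuples: {(SF, 19, MIA, BOS, 5220, HND), (SF, 19, MIA, CDG, 5220, HND), (SF, 4, ATL, BOS, 2350, DEN), (SF, 4, ATL, BOS, 2860, SFO), (SF, 4, ATL, CDG, 2350, DEN), (SF, 4, ATL, CDG, 2860, SFO)}
Apply σ_{code != CDG}; surviving tuples: {(SF, 19, MIA, BOS, 5220, HND), (SF, 4, ATL, BOS, 2350, DEN), (SF, 4, ATL, BOS, 2860, SFO)}
Projecting to city, src (1 duplicate(s) eliminated): {(SF, ATL), (SF, MIA)}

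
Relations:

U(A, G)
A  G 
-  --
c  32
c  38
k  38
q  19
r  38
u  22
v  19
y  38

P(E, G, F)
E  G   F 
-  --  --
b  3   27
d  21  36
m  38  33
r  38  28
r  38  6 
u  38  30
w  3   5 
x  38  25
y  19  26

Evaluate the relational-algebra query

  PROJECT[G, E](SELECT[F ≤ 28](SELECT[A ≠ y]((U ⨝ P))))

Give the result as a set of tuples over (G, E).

Natural join on G: {(c, 38, m, 33), (c, 38, r, 28), (c, 38, r, 6), (c, 38, u, 30), (c, 38, x, 25), (k, 38, m, 33), (k, 38, r, 28), (k, 38, r, 6), (k, 38, u, 30), (k, 38, x, 25), (q, 19, y, 26), (r, 38, m, 33), (r, 38, r, 28), (r, 38, r, 6), (r, 38, u, 30), (r, 38, x, 25), (v, 19, y, 26), (y, 38, m, 33), (y, 38, r, 28), (y, 38, r, 6), (y, 38, u, 30), (y, 38, x, 25)}
Selection A ≠ y: {(c, 38, m, 33), (c, 38, r, 28), (c, 38, r, 6), (c, 38, u, 30), (c, 38, x, 25), (k, 38, m, 33), (k, 38, r, 28), (k, 38, r, 6), (k, 38, u, 30), (k, 38, x, 25), (q, 19, y, 26), (r, 38, m, 33), (r, 38, r, 28), (r, 38, r, 6), (r, 38, u, 30), (r, 38, x, 25), (v, 19, y, 26)}
Selection F ≤ 28: {(c, 38, r, 28), (c, 38, r, 6), (c, 38, x, 25), (k, 38, r, 28), (k, 38, r, 6), (k, 38, x, 25), (q, 19, y, 26), (r, 38, r, 28), (r, 38, r, 6), (r, 38, x, 25), (v, 19, y, 26)}
π[G, E]: project onto (G, E) (8 duplicate(s) eliminated) → {(19, y), (38, r), (38, x)}

{(19, y), (38, r), (38, x)}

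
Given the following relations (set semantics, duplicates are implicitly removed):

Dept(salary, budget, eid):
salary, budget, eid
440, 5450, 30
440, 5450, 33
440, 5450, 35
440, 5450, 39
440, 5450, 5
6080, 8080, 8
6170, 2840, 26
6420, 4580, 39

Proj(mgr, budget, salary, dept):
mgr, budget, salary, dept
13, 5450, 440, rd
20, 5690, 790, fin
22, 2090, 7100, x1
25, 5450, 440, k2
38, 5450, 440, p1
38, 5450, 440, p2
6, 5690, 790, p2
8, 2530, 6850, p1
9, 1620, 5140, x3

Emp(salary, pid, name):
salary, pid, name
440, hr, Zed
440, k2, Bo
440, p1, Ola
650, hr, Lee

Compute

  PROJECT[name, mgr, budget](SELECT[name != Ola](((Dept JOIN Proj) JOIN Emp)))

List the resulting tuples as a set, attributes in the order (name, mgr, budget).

{(Bo, 13, 5450), (Bo, 25, 5450), (Bo, 38, 5450), (Zed, 13, 5450), (Zed, 25, 5450), (Zed, 38, 5450)}

Dept ⋈ Proj (natural join on salary, budget): {(440, 5450, 30, 13, rd), (440, 5450, 30, 25, k2), (440, 5450, 30, 38, p1), (440, 5450, 30, 38, p2), (440, 5450, 33, 13, rd), (440, 5450, 33, 25, k2), (440, 5450, 33, 38, p1), (440, 5450, 33, 38, p2), (440, 5450, 35, 13, rd), (440, 5450, 35, 25, k2), (440, 5450, 35, 38, p1), (440, 5450, 35, 38, p2), (440, 5450, 39, 13, rd), (440, 5450, 39, 25, k2), (440, 5450, 39, 38, p1), (440, 5450, 39, 38, p2), (440, 5450, 5, 13, rd), (440, 5450, 5, 25, k2), (440, 5450, 5, 38, p1), (440, 5450, 5, 38, p2)}
(Dept JOIN Proj) ⋈ Emp (natural join on salary): {(440, 5450, 30, 13, rd, hr, Zed), (440, 5450, 30, 13, rd, k2, Bo), (440, 5450, 30, 13, rd, p1, Ola), (440, 5450, 30, 25, k2, hr, Zed), (440, 5450, 30, 25, k2, k2, Bo), (440, 5450, 30, 25, k2, p1, Ola), (440, 5450, 30, 38, p1, hr, Zed), (440, 5450, 30, 38, p1, k2, Bo), (440, 5450, 30, 38, p1, p1, Ola), (440, 5450, 30, 38, p2, hr, Zed), (440, 5450, 30, 38, p2, k2, Bo), (440, 5450, 30, 38, p2, p1, Ola), (440, 5450, 33, 13, rd, hr, Zed), (440, 5450, 33, 13, rd, k2, Bo), (440, 5450, 33, 13, rd, p1, Ola), (440, 5450, 33, 25, k2, hr, Zed), (440, 5450, 33, 25, k2, k2, Bo), (440, 5450, 33, 25, k2, p1, Ola), (440, 5450, 33, 38, p1, hr, Zed), (440, 5450, 33, 38, p1, k2, Bo), (440, 5450, 33, 38, p1, p1, Ola), (440, 5450, 33, 38, p2, hr, Zed), (440, 5450, 33, 38, p2, k2, Bo), (440, 5450, 33, 38, p2, p1, Ola), (440, 5450, 35, 13, rd, hr, Zed), (440, 5450, 35, 13, rd, k2, Bo), (440, 5450, 35, 13, rd, p1, Ola), (440, 5450, 35, 25, k2, hr, Zed), (440, 5450, 35, 25, k2, k2, Bo), (440, 5450, 35, 25, k2, p1, Ola), (440, 5450, 35, 38, p1, hr, Zed), (440, 5450, 35, 38, p1, k2, Bo), (440, 5450, 35, 38, p1, p1, Ola), (440, 5450, 35, 38, p2, hr, Zed), (440, 5450, 35, 38, p2, k2, Bo), (440, 5450, 35, 38, p2, p1, Ola), (440, 5450, 39, 13, rd, hr, Zed), (440, 5450, 39, 13, rd, k2, Bo), (440, 5450, 39, 13, rd, p1, Ola), (440, 5450, 39, 25, k2, hr, Zed), (440, 5450, 39, 25, k2, k2, Bo), (440, 5450, 39, 25, k2, p1, Ola), (440, 5450, 39, 38, p1, hr, Zed), (440, 5450, 39, 38, p1, k2, Bo), (440, 5450, 39, 38, p1, p1, Ola), (440, 5450, 39, 38, p2, hr, Zed), (440, 5450, 39, 38, p2, k2, Bo), (440, 5450, 39, 38, p2, p1, Ola), (440, 5450, 5, 13, rd, hr, Zed), (440, 5450, 5, 13, rd, k2, Bo), (440, 5450, 5, 13, rd, p1, Ola), (440, 5450, 5, 25, k2, hr, Zed), (440, 5450, 5, 25, k2, k2, Bo), (440, 5450, 5, 25, k2, p1, Ola), (440, 5450, 5, 38, p1, hr, Zed), (440, 5450, 5, 38, p1, k2, Bo), (440, 5450, 5, 38, p1, p1, Ola), (440, 5450, 5, 38, p2, hr, Zed), (440, 5450, 5, 38, p2, k2, Bo), (440, 5450, 5, 38, p2, p1, Ola)}
Filtering on name != Ola leaves {(440, 5450, 30, 13, rd, hr, Zed), (440, 5450, 30, 13, rd, k2, Bo), (440, 5450, 30, 25, k2, hr, Zed), (440, 5450, 30, 25, k2, k2, Bo), (440, 5450, 30, 38, p1, hr, Zed), (440, 5450, 30, 38, p1, k2, Bo), (440, 5450, 30, 38, p2, hr, Zed), (440, 5450, 30, 38, p2, k2, Bo), (440, 5450, 33, 13, rd, hr, Zed), (440, 5450, 33, 13, rd, k2, Bo), (440, 5450, 33, 25, k2, hr, Zed), (440, 5450, 33, 25, k2, k2, Bo), (440, 5450, 33, 38, p1, hr, Zed), (440, 5450, 33, 38, p1, k2, Bo), (440, 5450, 33, 38, p2, hr, Zed), (440, 5450, 33, 38, p2, k2, Bo), (440, 5450, 35, 13, rd, hr, Zed), (440, 5450, 35, 13, rd, k2, Bo), (440, 5450, 35, 25, k2, hr, Zed), (440, 5450, 35, 25, k2, k2, Bo), (440, 5450, 35, 38, p1, hr, Zed), (440, 5450, 35, 38, p1, k2, Bo), (440, 5450, 35, 38, p2, hr, Zed), (440, 5450, 35, 38, p2, k2, Bo), (440, 5450, 39, 13, rd, hr, Zed), (440, 5450, 39, 13, rd, k2, Bo), (440, 5450, 39, 25, k2, hr, Zed), (440, 5450, 39, 25, k2, k2, Bo), (440, 5450, 39, 38, p1, hr, Zed), (440, 5450, 39, 38, p1, k2, Bo), (440, 5450, 39, 38, p2, hr, Zed), (440, 5450, 39, 38, p2, k2, Bo), (440, 5450, 5, 13, rd, hr, Zed), (440, 5450, 5, 13, rd, k2, Bo), (440, 5450, 5, 25, k2, hr, Zed), (440, 5450, 5, 25, k2, k2, Bo), (440, 5450, 5, 38, p1, hr, Zed), (440, 5450, 5, 38, p1, k2, Bo), (440, 5450, 5, 38, p2, hr, Zed), (440, 5450, 5, 38, p2, k2, Bo)}.
π[name, mgr, budget]: project onto (name, mgr, budget) (34 duplicate(s) eliminated) → {(Bo, 13, 5450), (Bo, 25, 5450), (Bo, 38, 5450), (Zed, 13, 5450), (Zed, 25, 5450), (Zed, 38, 5450)}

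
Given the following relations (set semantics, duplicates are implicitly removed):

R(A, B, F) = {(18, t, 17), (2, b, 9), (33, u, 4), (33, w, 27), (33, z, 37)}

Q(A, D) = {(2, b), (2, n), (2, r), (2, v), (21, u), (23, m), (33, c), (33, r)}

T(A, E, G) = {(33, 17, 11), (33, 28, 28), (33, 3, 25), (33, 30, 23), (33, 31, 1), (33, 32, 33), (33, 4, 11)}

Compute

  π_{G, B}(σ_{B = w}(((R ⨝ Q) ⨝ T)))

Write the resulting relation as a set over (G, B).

R ⋈ Q (natural join on A): {(2, b, 9, b), (2, b, 9, n), (2, b, 9, r), (2, b, 9, v), (33, u, 4, c), (33, u, 4, r), (33, w, 27, c), (33, w, 27, r), (33, z, 37, c), (33, z, 37, r)}
(R ⨝ Q) ⋈ T (natural join on A): {(33, u, 4, c, 17, 11), (33, u, 4, c, 28, 28), (33, u, 4, c, 3, 25), (33, u, 4, c, 30, 23), (33, u, 4, c, 31, 1), (33, u, 4, c, 32, 33), (33, u, 4, c, 4, 11), (33, u, 4, r, 17, 11), (33, u, 4, r, 28, 28), (33, u, 4, r, 3, 25), (33, u, 4, r, 30, 23), (33, u, 4, r, 31, 1), (33, u, 4, r, 32, 33), (33, u, 4, r, 4, 11), (33, w, 27, c, 17, 11), (33, w, 27, c, 28, 28), (33, w, 27, c, 3, 25), (33, w, 27, c, 30, 23), (33, w, 27, c, 31, 1), (33, w, 27, c, 32, 33), (33, w, 27, c, 4, 11), (33, w, 27, r, 17, 11), (33, w, 27, r, 28, 28), (33, w, 27, r, 3, 25), (33, w, 27, r, 30, 23), (33, w, 27, r, 31, 1), (33, w, 27, r, 32, 33), (33, w, 27, r, 4, 11), (33, z, 37, c, 17, 11), (33, z, 37, c, 28, 28), (33, z, 37, c, 3, 25), (33, z, 37, c, 30, 23), (33, z, 37, c, 31, 1), (33, z, 37, c, 32, 33), (33, z, 37, c, 4, 11), (33, z, 37, r, 17, 11), (33, z, 37, r, 28, 28), (33, z, 37, r, 3, 25), (33, z, 37, r, 30, 23), (33, z, 37, r, 31, 1), (33, z, 37, r, 32, 33), (33, z, 37, r, 4, 11)}
Filtering on B = w leaves {(33, w, 27, c, 17, 11), (33, w, 27, c, 28, 28), (33, w, 27, c, 3, 25), (33, w, 27, c, 30, 23), (33, w, 27, c, 31, 1), (33, w, 27, c, 32, 33), (33, w, 27, c, 4, 11), (33, w, 27, r, 17, 11), (33, w, 27, r, 28, 28), (33, w, 27, r, 3, 25), (33, w, 27, r, 30, 23), (33, w, 27, r, 31, 1), (33, w, 27, r, 32, 33), (33, w, 27, r, 4, 11)}.
Projecting to G, B (8 duplicate(s) eliminated): {(1, w), (11, w), (23, w), (25, w), (28, w), (33, w)}

{(1, w), (11, w), (23, w), (25, w), (28, w), (33, w)}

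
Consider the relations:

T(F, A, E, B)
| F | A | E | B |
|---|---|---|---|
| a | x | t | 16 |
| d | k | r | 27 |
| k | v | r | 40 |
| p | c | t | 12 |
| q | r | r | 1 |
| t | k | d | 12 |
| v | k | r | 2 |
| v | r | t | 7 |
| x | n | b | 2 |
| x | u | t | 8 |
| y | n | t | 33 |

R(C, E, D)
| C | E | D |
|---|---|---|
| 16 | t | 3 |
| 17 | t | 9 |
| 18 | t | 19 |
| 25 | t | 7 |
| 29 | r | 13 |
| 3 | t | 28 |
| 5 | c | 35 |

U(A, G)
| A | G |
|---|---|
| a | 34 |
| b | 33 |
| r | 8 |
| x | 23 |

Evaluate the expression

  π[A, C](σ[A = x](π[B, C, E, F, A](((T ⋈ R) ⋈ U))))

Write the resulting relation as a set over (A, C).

Joining T and R on E yields {(a, x, t, 16, 16, 3), (a, x, t, 16, 17, 9), (a, x, t, 16, 18, 19), (a, x, t, 16, 25, 7), (a, x, t, 16, 3, 28), (d, k, r, 27, 29, 13), (k, v, r, 40, 29, 13), (p, c, t, 12, 16, 3), (p, c, t, 12, 17, 9), (p, c, t, 12, 18, 19), (p, c, t, 12, 25, 7), (p, c, t, 12, 3, 28), (q, r, r, 1, 29, 13), (v, k, r, 2, 29, 13), (v, r, t, 7, 16, 3), (v, r, t, 7, 17, 9), (v, r, t, 7, 18, 19), (v, r, t, 7, 25, 7), (v, r, t, 7, 3, 28), (x, u, t, 8, 16, 3), (x, u, t, 8, 17, 9), (x, u, t, 8, 18, 19), (x, u, t, 8, 25, 7), (x, u, t, 8, 3, 28), (y, n, t, 33, 16, 3), (y, n, t, 33, 17, 9), (y, n, t, 33, 18, 19), (y, n, t, 33, 25, 7), (y, n, t, 33, 3, 28)}.
Joining (T ⋈ R) and U on A yields {(a, x, t, 16, 16, 3, 23), (a, x, t, 16, 17, 9, 23), (a, x, t, 16, 18, 19, 23), (a, x, t, 16, 25, 7, 23), (a, x, t, 16, 3, 28, 23), (q, r, r, 1, 29, 13, 8), (v, r, t, 7, 16, 3, 8), (v, r, t, 7, 17, 9, 8), (v, r, t, 7, 18, 19, 8), (v, r, t, 7, 25, 7, 8), (v, r, t, 7, 3, 28, 8)}.
π[B, C, E, F, A]: project onto (B, C, E, F, A) → {(1, 29, r, q, r), (16, 16, t, a, x), (16, 17, t, a, x), (16, 18, t, a, x), (16, 25, t, a, x), (16, 3, t, a, x), (7, 16, t, v, r), (7, 17, t, v, r), (7, 18, t, v, r), (7, 25, t, v, r), (7, 3, t, v, r)}
Filtering on A = x leaves {(16, 16, t, a, x), (16, 17, t, a, x), (16, 18, t, a, x), (16, 25, t, a, x), (16, 3, t, a, x)}.
π[A, C]: project onto (A, C) → {(x, 16), (x, 17), (x, 18), (x, 25), (x, 3)}

{(x, 16), (x, 17), (x, 18), (x, 25), (x, 3)}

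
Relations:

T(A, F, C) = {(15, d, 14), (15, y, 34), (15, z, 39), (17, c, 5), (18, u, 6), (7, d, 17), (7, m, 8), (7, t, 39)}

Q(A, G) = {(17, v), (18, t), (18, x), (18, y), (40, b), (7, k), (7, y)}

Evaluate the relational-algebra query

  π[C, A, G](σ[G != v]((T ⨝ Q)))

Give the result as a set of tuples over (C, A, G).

Joining T and Q on A yields {(17, c, 5, v), (18, u, 6, t), (18, u, 6, x), (18, u, 6, y), (7, d, 17, k), (7, d, 17, y), (7, m, 8, k), (7, m, 8, y), (7, t, 39, k), (7, t, 39, y)}.
σ[G != v]: keep tuples satisfying G != v → {(18, u, 6, t), (18, u, 6, x), (18, u, 6, y), (7, d, 17, k), (7, d, 17, y), (7, m, 8, k), (7, m, 8, y), (7, t, 39, k), (7, t, 39, y)}
π[C, A, G]: project onto (C, A, G) → {(17, 7, k), (17, 7, y), (39, 7, k), (39, 7, y), (6, 18, t), (6, 18, x), (6, 18, y), (8, 7, k), (8, 7, y)}

{(17, 7, k), (17, 7, y), (39, 7, k), (39, 7, y), (6, 18, t), (6, 18, x), (6, 18, y), (8, 7, k), (8, 7, y)}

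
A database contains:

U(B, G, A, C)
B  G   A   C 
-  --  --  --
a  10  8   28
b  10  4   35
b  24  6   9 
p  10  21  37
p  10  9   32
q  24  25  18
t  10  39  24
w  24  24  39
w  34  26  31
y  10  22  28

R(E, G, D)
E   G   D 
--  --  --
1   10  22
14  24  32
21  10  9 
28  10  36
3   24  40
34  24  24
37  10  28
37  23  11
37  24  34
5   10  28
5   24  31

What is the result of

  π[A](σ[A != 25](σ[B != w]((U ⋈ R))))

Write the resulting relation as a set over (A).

{21, 22, 39, 4, 6, 8, 9}

Joining U and R on G yields {(a, 10, 8, 28, 1, 22), (a, 10, 8, 28, 21, 9), (a, 10, 8, 28, 28, 36), (a, 10, 8, 28, 37, 28), (a, 10, 8, 28, 5, 28), (b, 10, 4, 35, 1, 22), (b, 10, 4, 35, 21, 9), (b, 10, 4, 35, 28, 36), (b, 10, 4, 35, 37, 28), (b, 10, 4, 35, 5, 28), (b, 24, 6, 9, 14, 32), (b, 24, 6, 9, 3, 40), (b, 24, 6, 9, 34, 24), (b, 24, 6, 9, 37, 34), (b, 24, 6, 9, 5, 31), (p, 10, 21, 37, 1, 22), (p, 10, 21, 37, 21, 9), (p, 10, 21, 37, 28, 36), (p, 10, 21, 37, 37, 28), (p, 10, 21, 37, 5, 28), (p, 10, 9, 32, 1, 22), (p, 10, 9, 32, 21, 9), (p, 10, 9, 32, 28, 36), (p, 10, 9, 32, 37, 28), (p, 10, 9, 32, 5, 28), (q, 24, 25, 18, 14, 32), (q, 24, 25, 18, 3, 40), (q, 24, 25, 18, 34, 24), (q, 24, 25, 18, 37, 34), (q, 24, 25, 18, 5, 31), (t, 10, 39, 24, 1, 22), (t, 10, 39, 24, 21, 9), (t, 10, 39, 24, 28, 36), (t, 10, 39, 24, 37, 28), (t, 10, 39, 24, 5, 28), (w, 24, 24, 39, 14, 32), (w, 24, 24, 39, 3, 40), (w, 24, 24, 39, 34, 24), (w, 24, 24, 39, 37, 34), (w, 24, 24, 39, 5, 31), (y, 10, 22, 28, 1, 22), (y, 10, 22, 28, 21, 9), (y, 10, 22, 28, 28, 36), (y, 10, 22, 28, 37, 28), (y, 10, 22, 28, 5, 28)}.
Apply σ_{B != w}; surviving tuples: {(a, 10, 8, 28, 1, 22), (a, 10, 8, 28, 21, 9), (a, 10, 8, 28, 28, 36), (a, 10, 8, 28, 37, 28), (a, 10, 8, 28, 5, 28), (b, 10, 4, 35, 1, 22), (b, 10, 4, 35, 21, 9), (b, 10, 4, 35, 28, 36), (b, 10, 4, 35, 37, 28), (b, 10, 4, 35, 5, 28), (b, 24, 6, 9, 14, 32), (b, 24, 6, 9, 3, 40), (b, 24, 6, 9, 34, 24), (b, 24, 6, 9, 37, 34), (b, 24, 6, 9, 5, 31), (p, 10, 21, 37, 1, 22), (p, 10, 21, 37, 21, 9), (p, 10, 21, 37, 28, 36), (p, 10, 21, 37, 37, 28), (p, 10, 21, 37, 5, 28), (p, 10, 9, 32, 1, 22), (p, 10, 9, 32, 21, 9), (p, 10, 9, 32, 28, 36), (p, 10, 9, 32, 37, 28), (p, 10, 9, 32, 5, 28), (q, 24, 25, 18, 14, 32), (q, 24, 25, 18, 3, 40), (q, 24, 25, 18, 34, 24), (q, 24, 25, 18, 37, 34), (q, 24, 25, 18, 5, 31), (t, 10, 39, 24, 1, 22), (t, 10, 39, 24, 21, 9), (t, 10, 39, 24, 28, 36), (t, 10, 39, 24, 37, 28), (t, 10, 39, 24, 5, 28), (y, 10, 22, 28, 1, 22), (y, 10, 22, 28, 21, 9), (y, 10, 22, 28, 28, 36), (y, 10, 22, 28, 37, 28), (y, 10, 22, 28, 5, 28)}
Apply σ_{A != 25}; surviving tuples: {(a, 10, 8, 28, 1, 22), (a, 10, 8, 28, 21, 9), (a, 10, 8, 28, 28, 36), (a, 10, 8, 28, 37, 28), (a, 10, 8, 28, 5, 28), (b, 10, 4, 35, 1, 22), (b, 10, 4, 35, 21, 9), (b, 10, 4, 35, 28, 36), (b, 10, 4, 35, 37, 28), (b, 10, 4, 35, 5, 28), (b, 24, 6, 9, 14, 32), (b, 24, 6, 9, 3, 40), (b, 24, 6, 9, 34, 24), (b, 24, 6, 9, 37, 34), (b, 24, 6, 9, 5, 31), (p, 10, 21, 37, 1, 22), (p, 10, 21, 37, 21, 9), (p, 10, 21, 37, 28, 36), (p, 10, 21, 37, 37, 28), (p, 10, 21, 37, 5, 28), (p, 10, 9, 32, 1, 22), (p, 10, 9, 32, 21, 9), (p, 10, 9, 32, 28, 36), (p, 10, 9, 32, 37, 28), (p, 10, 9, 32, 5, 28), (t, 10, 39, 24, 1, 22), (t, 10, 39, 24, 21, 9), (t, 10, 39, 24, 28, 36), (t, 10, 39, 24, 37, 28), (t, 10, 39, 24, 5, 28), (y, 10, 22, 28, 1, 22), (y, 10, 22, 28, 21, 9), (y, 10, 22, 28, 28, 36), (y, 10, 22, 28, 37, 28), (y, 10, 22, 28, 5, 28)}
π[A]: project onto (A) (28 duplicate(s) eliminated) → {21, 22, 39, 4, 6, 8, 9}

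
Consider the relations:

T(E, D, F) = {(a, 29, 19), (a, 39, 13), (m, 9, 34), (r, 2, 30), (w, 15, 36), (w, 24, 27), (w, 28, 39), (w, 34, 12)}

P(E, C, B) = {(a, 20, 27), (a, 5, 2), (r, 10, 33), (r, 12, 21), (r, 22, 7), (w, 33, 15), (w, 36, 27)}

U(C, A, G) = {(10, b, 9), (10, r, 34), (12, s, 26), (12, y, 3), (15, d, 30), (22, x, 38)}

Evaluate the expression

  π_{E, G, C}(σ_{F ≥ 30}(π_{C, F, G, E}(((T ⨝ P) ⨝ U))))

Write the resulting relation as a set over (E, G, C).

{(r, 26, 12), (r, 3, 12), (r, 34, 10), (r, 38, 22), (r, 9, 10)}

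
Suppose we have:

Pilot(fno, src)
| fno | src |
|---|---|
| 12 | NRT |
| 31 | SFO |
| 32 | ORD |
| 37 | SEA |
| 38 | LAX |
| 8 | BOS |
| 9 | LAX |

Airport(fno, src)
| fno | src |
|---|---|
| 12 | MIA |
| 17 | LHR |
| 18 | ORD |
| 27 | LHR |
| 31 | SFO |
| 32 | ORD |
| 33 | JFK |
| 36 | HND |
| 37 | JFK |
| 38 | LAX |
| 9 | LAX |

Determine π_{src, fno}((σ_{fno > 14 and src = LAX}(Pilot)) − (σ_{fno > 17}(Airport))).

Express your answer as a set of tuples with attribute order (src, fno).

Apply σ_{fno > 14 and src = LAX}; surviving tuples: {(38, LAX)}
Apply σ_{fno > 17}; surviving tuples: {(18, ORD), (27, LHR), (31, SFO), (32, ORD), (33, JFK), (36, HND), (37, JFK), (38, LAX)}
Difference: {(38, LAX)} with {(18, ORD), (27, LHR), (31, SFO), (32, ORD), (33, JFK), (36, HND), (37, JFK), (38, LAX)} → {}
π[src, fno]: project onto (src, fno) → {}

{}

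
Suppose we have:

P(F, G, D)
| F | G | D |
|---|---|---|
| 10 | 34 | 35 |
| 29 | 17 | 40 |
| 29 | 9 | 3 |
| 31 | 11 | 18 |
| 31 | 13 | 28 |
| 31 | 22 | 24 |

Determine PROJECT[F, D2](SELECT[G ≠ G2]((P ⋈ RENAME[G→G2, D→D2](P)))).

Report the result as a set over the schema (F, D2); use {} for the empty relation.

{(29, 3), (29, 40), (31, 18), (31, 24), (31, 28)}

ρ[G→G2, D→D2]: schema becomes (F, G2, D2); tuples unchanged.
Natural join on F: {(10, 34, 35, 34, 35), (29, 17, 40, 17, 40), (29, 17, 40, 9, 3), (29, 9, 3, 17, 40), (29, 9, 3, 9, 3), (31, 11, 18, 11, 18), (31, 11, 18, 13, 28), (31, 11, 18, 22, 24), (31, 13, 28, 11, 18), (31, 13, 28, 13, 28), (31, 13, 28, 22, 24), (31, 22, 24, 11, 18), (31, 22, 24, 13, 28), (31, 22, 24, 22, 24)}
σ[G ≠ G2]: keep tuples satisfying G ≠ G2 → {(29, 17, 40, 9, 3), (29, 9, 3, 17, 40), (31, 11, 18, 13, 28), (31, 11, 18, 22, 24), (31, 13, 28, 11, 18), (31, 13, 28, 22, 24), (31, 22, 24, 11, 18), (31, 22, 24, 13, 28)}
π_{F, D2} gives {(29, 3), (29, 40), (31, 18), (31, 24), (31, 28)} (3 duplicate(s) eliminated).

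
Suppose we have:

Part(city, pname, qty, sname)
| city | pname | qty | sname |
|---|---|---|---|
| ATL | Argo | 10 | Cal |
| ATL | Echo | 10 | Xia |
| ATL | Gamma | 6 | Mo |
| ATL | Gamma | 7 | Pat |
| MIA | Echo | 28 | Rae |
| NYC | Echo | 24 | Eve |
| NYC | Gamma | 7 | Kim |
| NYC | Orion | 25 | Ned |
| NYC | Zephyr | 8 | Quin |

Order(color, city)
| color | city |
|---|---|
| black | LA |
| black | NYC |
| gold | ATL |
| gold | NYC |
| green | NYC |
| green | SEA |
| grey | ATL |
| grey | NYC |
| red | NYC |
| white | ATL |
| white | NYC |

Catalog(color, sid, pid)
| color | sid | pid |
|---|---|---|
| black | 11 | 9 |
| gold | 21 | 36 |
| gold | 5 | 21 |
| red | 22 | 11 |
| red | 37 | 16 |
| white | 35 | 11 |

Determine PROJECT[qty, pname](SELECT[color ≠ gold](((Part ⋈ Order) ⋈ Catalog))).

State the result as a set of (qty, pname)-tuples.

{(10, Argo), (10, Echo), (24, Echo), (25, Orion), (6, Gamma), (7, Gamma), (8, Zephyr)}

Natural join on city: {(ATL, Argo, 10, Cal, gold), (ATL, Argo, 10, Cal, grey), (ATL, Argo, 10, Cal, white), (ATL, Echo, 10, Xia, gold), (ATL, Echo, 10, Xia, grey), (ATL, Echo, 10, Xia, white), (ATL, Gamma, 6, Mo, gold), (ATL, Gamma, 6, Mo, grey), (ATL, Gamma, 6, Mo, white), (ATL, Gamma, 7, Pat, gold), (ATL, Gamma, 7, Pat, grey), (ATL, Gamma, 7, Pat, white), (NYC, Echo, 24, Eve, black), (NYC, Echo, 24, Eve, gold), (NYC, Echo, 24, Eve, green), (NYC, Echo, 24, Eve, grey), (NYC, Echo, 24, Eve, red), (NYC, Echo, 24, Eve, white), (NYC, Gamma, 7, Kim, black), (NYC, Gamma, 7, Kim, gold), (NYC, Gamma, 7, Kim, green), (NYC, Gamma, 7, Kim, grey), (NYC, Gamma, 7, Kim, red), (NYC, Gamma, 7, Kim, white), (NYC, Orion, 25, Ned, black), (NYC, Orion, 25, Ned, gold), (NYC, Orion, 25, Ned, green), (NYC, Orion, 25, Ned, grey), (NYC, Orion, 25, Ned, red), (NYC, Orion, 25, Ned, white), (NYC, Zephyr, 8, Quin, black), (NYC, Zephyr, 8, Quin, gold), (NYC, Zephyr, 8, Quin, green), (NYC, Zephyr, 8, Quin, grey), (NYC, Zephyr, 8, Quin, red), (NYC, Zephyr, 8, Quin, white)}
Natural join on color: {(ATL, Argo, 10, Cal, gold, 21, 36), (ATL, Argo, 10, Cal, gold, 5, 21), (ATL, Argo, 10, Cal, white, 35, 11), (ATL, Echo, 10, Xia, gold, 21, 36), (ATL, Echo, 10, Xia, gold, 5, 21), (ATL, Echo, 10, Xia, white, 35, 11), (ATL, Gamma, 6, Mo, gold, 21, 36), (ATL, Gamma, 6, Mo, gold, 5, 21), (ATL, Gamma, 6, Mo, white, 35, 11), (ATL, Gamma, 7, Pat, gold, 21, 36), (ATL, Gamma, 7, Pat, gold, 5, 21), (ATL, Gamma, 7, Pat, white, 35, 11), (NYC, Echo, 24, Eve, black, 11, 9), (NYC, Echo, 24, Eve, gold, 21, 36), (NYC, Echo, 24, Eve, gold, 5, 21), (NYC, Echo, 24, Eve, red, 22, 11), (NYC, Echo, 24, Eve, red, 37, 16), (NYC, Echo, 24, Eve, white, 35, 11), (NYC, Gamma, 7, Kim, black, 11, 9), (NYC, Gamma, 7, Kim, gold, 21, 36), (NYC, Gamma, 7, Kim, gold, 5, 21), (NYC, Gamma, 7, Kim, red, 22, 11), (NYC, Gamma, 7, Kim, red, 37, 16), (NYC, Gamma, 7, Kim, white, 35, 11), (NYC, Orion, 25, Ned, black, 11, 9), (NYC, Orion, 25, Ned, gold, 21, 36), (NYC, Orion, 25, Ned, gold, 5, 21), (NYC, Orion, 25, Ned, red, 22, 11), (NYC, Orion, 25, Ned, red, 37, 16), (NYC, Orion, 25, Ned, white, 35, 11), (NYC, Zephyr, 8, Quin, black, 11, 9), (NYC, Zephyr, 8, Quin, gold, 21, 36), (NYC, Zephyr, 8, Quin, gold, 5, 21), (NYC, Zephyr, 8, Quin, red, 22, 11), (NYC, Zephyr, 8, Quin, red, 37, 16), (NYC, Zephyr, 8, Quin, white, 35, 11)}
Filtering on color ≠ gold leaves {(ATL, Argo, 10, Cal, white, 35, 11), (ATL, Echo, 10, Xia, white, 35, 11), (ATL, Gamma, 6, Mo, white, 35, 11), (ATL, Gamma, 7, Pat, white, 35, 11), (NYC, Echo, 24, Eve, black, 11, 9), (NYC, Echo, 24, Eve, red, 22, 11), (NYC, Echo, 24, Eve, red, 37, 16), (NYC, Echo, 24, Eve, white, 35, 11), (NYC, Gamma, 7, Kim, black, 11, 9), (NYC, Gamma, 7, Kim, red, 22, 11), (NYC, Gamma, 7, Kim, red, 37, 16), (NYC, Gamma, 7, Kim, white, 35, 11), (NYC, Orion, 25, Ned, black, 11, 9), (NYC, Orion, 25, Ned, red, 22, 11), (NYC, Orion, 25, Ned, red, 37, 16), (NYC, Orion, 25, Ned, white, 35, 11), (NYC, Zephyr, 8, Quin, black, 11, 9), (NYC, Zephyr, 8, Quin, red, 22, 11), (NYC, Zephyr, 8, Quin, red, 37, 16), (NYC, Zephyr, 8, Quin, white, 35, 11)}.
π_{qty, pname} gives {(10, Argo), (10, Echo), (24, Echo), (25, Orion), (6, Gamma), (7, Gamma), (8, Zephyr)} (13 duplicate(s) eliminated).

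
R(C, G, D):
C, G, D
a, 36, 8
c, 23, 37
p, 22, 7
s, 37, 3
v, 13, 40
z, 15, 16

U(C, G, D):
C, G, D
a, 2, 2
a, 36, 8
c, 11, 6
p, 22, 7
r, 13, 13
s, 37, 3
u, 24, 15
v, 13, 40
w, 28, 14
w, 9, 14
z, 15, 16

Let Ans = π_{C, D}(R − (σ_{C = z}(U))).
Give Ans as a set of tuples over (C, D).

σ[C = z]: keep tuples satisfying C = z → {(z, 15, 16)}
Difference: {(a, 36, 8), (c, 23, 37), (p, 22, 7), (s, 37, 3), (v, 13, 40), (z, 15, 16)} with {(z, 15, 16)} → {(a, 36, 8), (c, 23, 37), (p, 22, 7), (s, 37, 3), (v, 13, 40)}
Keep only column(s) C, D: {(a, 8), (c, 37), (p, 7), (s, 3), (v, 40)}

{(a, 8), (c, 37), (p, 7), (s, 3), (v, 40)}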